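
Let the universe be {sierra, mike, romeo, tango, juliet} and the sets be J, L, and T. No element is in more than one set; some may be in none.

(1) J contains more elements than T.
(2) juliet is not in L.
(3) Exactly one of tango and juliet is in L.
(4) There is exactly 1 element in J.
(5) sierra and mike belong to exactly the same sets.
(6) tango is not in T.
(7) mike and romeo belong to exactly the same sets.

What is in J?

J = {juliet}

From (2): juliet ∉ L.
From (6): tango ∉ T.
(3) (exactly one): tango ∈ L.
Suppose sierra ∈ J: no assignment then satisfies all the clues, so sierra ∉ J.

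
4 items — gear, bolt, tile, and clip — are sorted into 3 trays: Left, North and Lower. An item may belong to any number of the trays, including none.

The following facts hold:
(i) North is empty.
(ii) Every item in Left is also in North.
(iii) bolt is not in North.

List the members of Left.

From (iii): bolt ∉ North.
(i): North already has 0, so the rest are out.
(ii) contrapositive: gear ∉ Left.
(ii) contrapositive: bolt ∉ Left.
(ii) contrapositive: tile ∉ Left.
(ii) contrapositive: clip ∉ Left.

Left = {}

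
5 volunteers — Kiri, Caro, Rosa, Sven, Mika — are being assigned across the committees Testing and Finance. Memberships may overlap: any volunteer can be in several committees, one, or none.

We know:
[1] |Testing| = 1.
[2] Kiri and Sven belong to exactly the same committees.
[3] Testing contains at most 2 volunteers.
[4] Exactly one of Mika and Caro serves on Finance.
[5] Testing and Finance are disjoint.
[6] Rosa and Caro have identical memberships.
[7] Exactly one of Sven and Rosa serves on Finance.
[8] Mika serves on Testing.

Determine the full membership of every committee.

Testing = {Mika}; Finance = {Caro, Rosa}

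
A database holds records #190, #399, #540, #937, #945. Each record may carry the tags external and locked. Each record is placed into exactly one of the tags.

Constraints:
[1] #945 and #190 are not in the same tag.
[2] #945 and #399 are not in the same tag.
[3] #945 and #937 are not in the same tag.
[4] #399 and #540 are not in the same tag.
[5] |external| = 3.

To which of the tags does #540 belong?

#540: locked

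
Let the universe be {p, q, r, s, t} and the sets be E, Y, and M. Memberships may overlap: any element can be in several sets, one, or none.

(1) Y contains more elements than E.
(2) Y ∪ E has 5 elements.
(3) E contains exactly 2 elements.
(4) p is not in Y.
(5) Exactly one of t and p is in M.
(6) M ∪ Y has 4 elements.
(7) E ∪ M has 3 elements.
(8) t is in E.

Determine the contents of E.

E = {p, t}

From (4): p ∉ Y.
From (8): t ∈ E.
Suppose p ∉ E: no assignment then satisfies all the clues, so p ∈ E.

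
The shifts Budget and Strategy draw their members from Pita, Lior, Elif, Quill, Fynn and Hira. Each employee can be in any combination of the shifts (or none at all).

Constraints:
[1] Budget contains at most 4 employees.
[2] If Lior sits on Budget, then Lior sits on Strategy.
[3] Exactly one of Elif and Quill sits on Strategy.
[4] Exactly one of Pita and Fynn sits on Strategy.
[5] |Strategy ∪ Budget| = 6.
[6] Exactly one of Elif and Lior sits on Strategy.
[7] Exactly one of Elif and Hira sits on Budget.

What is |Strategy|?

4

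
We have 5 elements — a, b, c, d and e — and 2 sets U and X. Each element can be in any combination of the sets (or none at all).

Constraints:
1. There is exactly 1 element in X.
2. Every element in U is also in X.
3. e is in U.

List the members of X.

X = {e}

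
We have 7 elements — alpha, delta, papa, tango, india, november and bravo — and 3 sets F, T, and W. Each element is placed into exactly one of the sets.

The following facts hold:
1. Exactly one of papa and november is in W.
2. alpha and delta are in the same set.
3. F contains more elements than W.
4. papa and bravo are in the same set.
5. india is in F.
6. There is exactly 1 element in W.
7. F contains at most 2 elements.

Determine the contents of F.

F = {india, tango}

From (5): india ∈ F.
Suppose alpha ∈ F: no assignment then satisfies all the clues, so alpha ∉ F.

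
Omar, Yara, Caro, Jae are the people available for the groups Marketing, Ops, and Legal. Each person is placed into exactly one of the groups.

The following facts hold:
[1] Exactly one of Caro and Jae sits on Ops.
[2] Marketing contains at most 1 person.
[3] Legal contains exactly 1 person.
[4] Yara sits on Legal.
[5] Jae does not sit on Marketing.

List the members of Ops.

Ops = {Jae, Omar}

From (4): Yara ∈ Legal.
From (5): Jae ∉ Marketing.
(3): Legal already has 1, so the rest are out.
Only one group left: Jae ∈ Ops.
(1) (exactly one): Caro ∉ Ops.
Only one group left: Caro ∈ Marketing.
(2): Marketing already has 1, so the rest are out.
Only one group left: Omar ∈ Ops.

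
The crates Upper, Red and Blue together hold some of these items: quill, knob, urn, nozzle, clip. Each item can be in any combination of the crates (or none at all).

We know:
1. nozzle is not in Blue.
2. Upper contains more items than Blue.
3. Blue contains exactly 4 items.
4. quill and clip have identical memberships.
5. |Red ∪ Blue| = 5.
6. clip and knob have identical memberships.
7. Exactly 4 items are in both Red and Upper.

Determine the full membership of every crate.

From (1): nozzle ∉ Blue.
(3): only 4 candidates remain for Blue, so all are in.
Suppose quill ∉ Upper: no assignment then satisfies all the clues, so quill ∈ Upper.

Upper = {clip, knob, nozzle, quill, urn}; Red = {clip, knob, nozzle, quill}; Blue = {clip, knob, quill, urn}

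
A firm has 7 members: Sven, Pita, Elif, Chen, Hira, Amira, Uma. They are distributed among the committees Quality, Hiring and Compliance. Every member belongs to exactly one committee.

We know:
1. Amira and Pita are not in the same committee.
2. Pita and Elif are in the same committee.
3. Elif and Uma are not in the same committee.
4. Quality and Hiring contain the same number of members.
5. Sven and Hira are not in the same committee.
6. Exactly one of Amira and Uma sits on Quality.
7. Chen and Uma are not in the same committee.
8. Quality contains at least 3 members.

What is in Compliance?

Compliance = {Uma}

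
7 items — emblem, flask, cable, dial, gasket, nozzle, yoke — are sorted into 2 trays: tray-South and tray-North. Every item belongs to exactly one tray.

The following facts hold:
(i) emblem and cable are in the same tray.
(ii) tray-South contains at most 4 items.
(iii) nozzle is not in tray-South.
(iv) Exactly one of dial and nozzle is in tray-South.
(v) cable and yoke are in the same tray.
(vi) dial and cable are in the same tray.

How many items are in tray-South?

From (iii): nozzle ∉ tray-South.
(iv) (exactly one): dial ∈ tray-South.
(vi): cable matches dial: cable ∈ tray-South.
Only one tray left: nozzle ∈ tray-North.
(i): emblem matches cable: emblem ∈ tray-South.
(v): yoke matches cable: yoke ∈ tray-South.
(ii): tray-South already has 4, so the rest are out.
Only one tray left: flask ∈ tray-North.
Only one tray left: gasket ∈ tray-North.

4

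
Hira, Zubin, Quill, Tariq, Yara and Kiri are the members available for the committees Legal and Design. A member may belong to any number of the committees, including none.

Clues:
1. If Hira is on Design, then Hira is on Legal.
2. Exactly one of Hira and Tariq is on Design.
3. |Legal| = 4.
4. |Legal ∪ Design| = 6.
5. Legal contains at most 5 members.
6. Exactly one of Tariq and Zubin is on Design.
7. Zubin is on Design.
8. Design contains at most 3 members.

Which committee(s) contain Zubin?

Zubin: Design

From (7): Zubin ∈ Design.
(6) (exactly one): Tariq ∉ Design.
(2) (exactly one): Hira ∈ Design.
(1): Hira ∈ Legal.
Suppose Zubin ∈ Legal: no assignment then satisfies all the clues, so Zubin ∉ Legal.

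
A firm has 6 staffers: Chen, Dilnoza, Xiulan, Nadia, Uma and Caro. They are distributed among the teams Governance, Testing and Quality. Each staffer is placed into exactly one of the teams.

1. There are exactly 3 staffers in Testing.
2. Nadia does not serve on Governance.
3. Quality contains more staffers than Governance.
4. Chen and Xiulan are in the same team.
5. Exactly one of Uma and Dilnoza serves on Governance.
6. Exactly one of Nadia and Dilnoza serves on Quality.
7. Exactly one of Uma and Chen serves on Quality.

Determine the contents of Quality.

Quality = {Nadia, Uma}

From (2): Nadia ∉ Governance.
Suppose Chen ∈ Quality: no assignment then satisfies all the clues, so Chen ∉ Quality.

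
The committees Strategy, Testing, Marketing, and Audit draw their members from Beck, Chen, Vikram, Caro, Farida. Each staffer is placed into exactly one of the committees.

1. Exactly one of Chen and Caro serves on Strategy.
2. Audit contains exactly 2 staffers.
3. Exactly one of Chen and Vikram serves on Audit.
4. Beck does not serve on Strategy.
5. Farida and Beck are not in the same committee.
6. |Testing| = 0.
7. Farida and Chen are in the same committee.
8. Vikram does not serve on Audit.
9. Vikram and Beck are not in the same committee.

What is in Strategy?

Strategy = {Caro, Vikram}

From (4): Beck ∉ Strategy.
From (8): Vikram ∉ Audit.
(3) (exactly one): Chen ∈ Audit.
(6): Testing already has 0, so the rest are out.
(7): Farida matches Chen: Farida ∉ Strategy.
(7): Farida matches Chen: Farida ∉ Marketing.
(7): Farida matches Chen: Farida ∈ Audit.
(1) (exactly one): Caro ∈ Strategy.
(2): Audit already has 2, so the rest are out.
Only one committee left: Beck ∈ Marketing.
(9): Vikram ∉ Marketing.
Only one committee left: Vikram ∈ Strategy.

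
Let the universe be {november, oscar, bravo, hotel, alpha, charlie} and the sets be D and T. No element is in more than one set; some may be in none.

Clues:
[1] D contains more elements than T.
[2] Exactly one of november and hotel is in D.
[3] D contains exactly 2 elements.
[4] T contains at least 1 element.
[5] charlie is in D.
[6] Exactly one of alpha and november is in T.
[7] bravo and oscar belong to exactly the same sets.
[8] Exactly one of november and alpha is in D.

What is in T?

T = {alpha}

From (5): charlie ∈ D.
Suppose november ∈ T: no assignment then satisfies all the clues, so november ∉ T.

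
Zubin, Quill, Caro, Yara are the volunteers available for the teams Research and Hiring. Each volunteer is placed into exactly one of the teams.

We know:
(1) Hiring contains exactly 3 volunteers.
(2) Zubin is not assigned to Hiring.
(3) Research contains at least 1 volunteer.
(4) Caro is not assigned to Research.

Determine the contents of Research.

From (2): Zubin ∉ Hiring.
From (4): Caro ∉ Research.
(1): only 3 candidates remain for Hiring, so all are in.
(3): only 1 candidates remain for Research, so all are in.

Research = {Zubin}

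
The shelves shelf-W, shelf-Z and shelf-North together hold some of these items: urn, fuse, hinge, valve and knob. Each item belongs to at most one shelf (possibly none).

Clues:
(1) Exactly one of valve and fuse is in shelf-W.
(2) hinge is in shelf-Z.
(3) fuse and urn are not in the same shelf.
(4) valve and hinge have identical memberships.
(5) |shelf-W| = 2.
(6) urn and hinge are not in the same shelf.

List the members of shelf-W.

shelf-W = {fuse, knob}

From (2): hinge ∈ shelf-Z.
(4): valve matches hinge: valve ∉ shelf-W.
(4): valve matches hinge: valve ∈ shelf-Z.
(6): urn ∉ shelf-Z.
(1) (exactly one): fuse ∈ shelf-W.
(3): urn ∉ shelf-W.
(5): only 2 candidates remain for shelf-W, so all are in.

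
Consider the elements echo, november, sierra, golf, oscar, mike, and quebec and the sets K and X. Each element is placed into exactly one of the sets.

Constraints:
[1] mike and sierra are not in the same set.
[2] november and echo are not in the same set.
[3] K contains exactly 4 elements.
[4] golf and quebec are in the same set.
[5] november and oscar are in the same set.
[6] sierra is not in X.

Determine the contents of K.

K = {echo, golf, quebec, sierra}

From (6): sierra ∉ X.
Only one set left: sierra ∈ K.
(1): mike ∉ K.
Only one set left: mike ∈ X.
Suppose echo ∉ K: no assignment then satisfies all the clues, so echo ∈ K.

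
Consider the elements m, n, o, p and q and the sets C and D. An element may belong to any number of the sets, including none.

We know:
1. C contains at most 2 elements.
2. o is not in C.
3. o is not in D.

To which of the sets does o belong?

o: none

From (2): o ∉ C.
From (3): o ∉ D.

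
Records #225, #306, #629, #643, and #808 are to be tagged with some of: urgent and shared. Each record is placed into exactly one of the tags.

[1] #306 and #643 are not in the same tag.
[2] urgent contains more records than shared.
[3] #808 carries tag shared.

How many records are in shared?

2

From (3): #808 ∈ shared.
Suppose #225 ∉ urgent: no assignment then satisfies all the clues, so #225 ∈ urgent.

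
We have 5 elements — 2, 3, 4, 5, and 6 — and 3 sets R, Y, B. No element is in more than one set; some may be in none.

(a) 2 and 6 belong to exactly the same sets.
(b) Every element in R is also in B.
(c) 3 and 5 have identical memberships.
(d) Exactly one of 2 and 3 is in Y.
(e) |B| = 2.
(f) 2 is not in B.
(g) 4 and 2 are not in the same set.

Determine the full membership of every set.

R = {}; Y = {2, 6}; B = {3, 5}

From (f): 2 ∉ B.
(a): 6 matches 2: 6 ∉ B.
(b) contrapositive: 2 ∉ R.
(b) contrapositive: 6 ∉ R.
Suppose 2 ∉ Y: no assignment then satisfies all the clues, so 2 ∈ Y.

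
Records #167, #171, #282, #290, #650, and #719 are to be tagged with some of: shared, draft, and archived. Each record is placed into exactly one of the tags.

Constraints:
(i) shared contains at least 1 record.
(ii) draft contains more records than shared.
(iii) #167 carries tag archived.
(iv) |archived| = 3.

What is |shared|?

1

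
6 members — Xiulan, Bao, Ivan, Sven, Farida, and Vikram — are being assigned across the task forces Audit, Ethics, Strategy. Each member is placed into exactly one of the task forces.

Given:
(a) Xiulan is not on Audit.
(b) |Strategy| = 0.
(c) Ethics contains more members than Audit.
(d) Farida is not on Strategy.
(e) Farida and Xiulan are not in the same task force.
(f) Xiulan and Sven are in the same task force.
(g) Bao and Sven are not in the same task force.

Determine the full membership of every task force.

From (a): Xiulan ∉ Audit.
From (d): Farida ∉ Strategy.
(b): Strategy already has 0, so the rest are out.
(f): Sven matches Xiulan: Sven ∉ Audit.
Only one task force left: Xiulan ∈ Ethics.
Only one task force left: Sven ∈ Ethics.
(e): Farida ∉ Ethics.
(g): Bao ∉ Ethics.
Only one task force left: Bao ∈ Audit.
Only one task force left: Farida ∈ Audit.
Suppose Ivan ∈ Audit: no assignment then satisfies all the clues, so Ivan ∉ Audit.

Audit = {Bao, Farida}; Ethics = {Ivan, Sven, Vikram, Xiulan}; Strategy = {}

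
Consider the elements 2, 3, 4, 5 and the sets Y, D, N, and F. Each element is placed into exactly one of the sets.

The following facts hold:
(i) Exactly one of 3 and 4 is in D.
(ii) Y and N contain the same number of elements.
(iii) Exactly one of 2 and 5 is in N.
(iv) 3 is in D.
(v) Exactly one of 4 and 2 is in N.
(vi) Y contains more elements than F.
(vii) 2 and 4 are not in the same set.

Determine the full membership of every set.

Y = {4}; D = {3, 5}; N = {2}; F = {}

From (iv): 3 ∈ D.
(i) (exactly one): 4 ∉ D.
Suppose 2 ∈ Y: no assignment then satisfies all the clues, so 2 ∉ Y.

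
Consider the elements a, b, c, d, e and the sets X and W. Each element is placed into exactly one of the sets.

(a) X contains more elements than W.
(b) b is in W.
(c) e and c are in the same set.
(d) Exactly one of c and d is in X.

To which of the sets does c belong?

From (b): b ∈ W.
Suppose c ∉ X: no assignment then satisfies all the clues, so c ∈ X.

c: X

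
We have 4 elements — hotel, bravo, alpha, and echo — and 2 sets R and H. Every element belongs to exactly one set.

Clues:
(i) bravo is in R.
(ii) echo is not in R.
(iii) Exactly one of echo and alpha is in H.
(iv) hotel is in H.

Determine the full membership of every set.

R = {alpha, bravo}; H = {echo, hotel}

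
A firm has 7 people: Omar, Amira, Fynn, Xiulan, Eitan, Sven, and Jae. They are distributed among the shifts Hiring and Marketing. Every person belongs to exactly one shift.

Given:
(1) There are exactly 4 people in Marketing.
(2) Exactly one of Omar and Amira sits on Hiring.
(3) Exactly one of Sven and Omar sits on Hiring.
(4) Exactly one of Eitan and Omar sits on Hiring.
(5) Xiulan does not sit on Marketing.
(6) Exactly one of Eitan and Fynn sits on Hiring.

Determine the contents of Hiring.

Hiring = {Fynn, Omar, Xiulan}

From (5): Xiulan ∉ Marketing.
Only one shift left: Xiulan ∈ Hiring.
Suppose Omar ∉ Hiring: no assignment then satisfies all the clues, so Omar ∈ Hiring.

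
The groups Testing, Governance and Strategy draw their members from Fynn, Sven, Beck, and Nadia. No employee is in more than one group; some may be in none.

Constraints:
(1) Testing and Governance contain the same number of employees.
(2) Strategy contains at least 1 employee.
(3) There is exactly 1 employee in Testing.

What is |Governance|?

1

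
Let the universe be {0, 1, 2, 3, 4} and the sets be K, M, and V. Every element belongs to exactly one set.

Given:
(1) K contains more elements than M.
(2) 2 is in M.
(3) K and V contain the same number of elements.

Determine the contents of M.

From (2): 2 ∈ M.
Suppose 0 ∈ M: no assignment then satisfies all the clues, so 0 ∉ M.

M = {2}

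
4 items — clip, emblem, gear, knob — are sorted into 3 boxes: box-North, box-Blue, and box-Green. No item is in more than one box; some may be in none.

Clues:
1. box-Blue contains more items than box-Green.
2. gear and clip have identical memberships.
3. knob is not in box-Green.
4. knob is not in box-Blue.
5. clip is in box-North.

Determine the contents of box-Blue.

box-Blue = {emblem}

From (3): knob ∉ box-Green.
From (4): knob ∉ box-Blue.
From (5): clip ∈ box-North.
(2): gear matches clip: gear ∈ box-North.
Suppose emblem ∉ box-Blue: no assignment then satisfies all the clues, so emblem ∈ box-Blue.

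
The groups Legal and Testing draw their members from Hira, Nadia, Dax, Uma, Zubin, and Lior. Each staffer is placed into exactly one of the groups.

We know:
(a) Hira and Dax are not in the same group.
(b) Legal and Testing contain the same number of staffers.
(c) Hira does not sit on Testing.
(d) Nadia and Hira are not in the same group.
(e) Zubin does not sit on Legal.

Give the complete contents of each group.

Legal = {Hira, Lior, Uma}; Testing = {Dax, Nadia, Zubin}

From (c): Hira ∉ Testing.
From (e): Zubin ∉ Legal.
Only one group left: Hira ∈ Legal.
Only one group left: Zubin ∈ Testing.
(a): Dax ∉ Legal.
(d): Nadia ∉ Legal.
Only one group left: Nadia ∈ Testing.
Only one group left: Dax ∈ Testing.
Suppose Uma ∉ Legal: no assignment then satisfies all the clues, so Uma ∈ Legal.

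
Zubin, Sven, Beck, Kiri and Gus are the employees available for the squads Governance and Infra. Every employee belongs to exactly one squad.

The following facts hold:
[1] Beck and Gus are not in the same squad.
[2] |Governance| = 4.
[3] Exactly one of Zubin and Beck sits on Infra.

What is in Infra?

Infra = {Beck}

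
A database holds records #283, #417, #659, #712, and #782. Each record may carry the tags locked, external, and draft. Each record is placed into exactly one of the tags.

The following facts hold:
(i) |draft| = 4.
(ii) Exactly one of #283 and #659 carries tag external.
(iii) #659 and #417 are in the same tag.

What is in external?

external = {#283}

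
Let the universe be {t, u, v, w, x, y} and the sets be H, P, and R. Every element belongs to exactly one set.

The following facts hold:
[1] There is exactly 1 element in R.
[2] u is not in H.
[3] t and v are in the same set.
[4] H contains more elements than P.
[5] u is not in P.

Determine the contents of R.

R = {u}

From (2): u ∉ H.
From (5): u ∉ P.
Only one set left: u ∈ R.
(1): R already has 1, so the rest are out.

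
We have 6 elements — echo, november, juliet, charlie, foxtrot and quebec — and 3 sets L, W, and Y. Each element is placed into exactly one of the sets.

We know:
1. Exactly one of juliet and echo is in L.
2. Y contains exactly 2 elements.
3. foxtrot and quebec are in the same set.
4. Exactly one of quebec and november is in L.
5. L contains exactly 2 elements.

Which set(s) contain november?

november: L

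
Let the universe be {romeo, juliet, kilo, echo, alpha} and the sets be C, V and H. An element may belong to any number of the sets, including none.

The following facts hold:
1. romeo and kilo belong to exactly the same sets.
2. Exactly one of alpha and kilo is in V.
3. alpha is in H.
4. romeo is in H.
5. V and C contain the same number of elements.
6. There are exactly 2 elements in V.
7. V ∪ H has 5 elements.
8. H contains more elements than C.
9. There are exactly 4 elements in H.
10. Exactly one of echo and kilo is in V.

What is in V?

V = {alpha, echo}

From (3): alpha ∈ H.
From (4): romeo ∈ H.
(1): kilo matches romeo: kilo ∈ H.
Suppose romeo ∈ V: no assignment then satisfies all the clues, so romeo ∉ V.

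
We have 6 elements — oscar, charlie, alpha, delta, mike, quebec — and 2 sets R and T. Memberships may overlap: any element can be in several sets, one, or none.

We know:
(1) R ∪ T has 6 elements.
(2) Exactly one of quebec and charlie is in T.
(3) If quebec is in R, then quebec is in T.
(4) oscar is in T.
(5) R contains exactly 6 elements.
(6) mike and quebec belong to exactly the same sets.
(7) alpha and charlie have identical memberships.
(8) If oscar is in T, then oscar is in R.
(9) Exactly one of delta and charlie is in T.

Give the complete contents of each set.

From (4): oscar ∈ T.
(5): only 6 candidates remain for R, so all are in.
(3): quebec ∈ T.
(6): mike matches quebec: mike ∈ T.
(2) (exactly one): charlie ∉ T.
(7): alpha matches charlie: alpha ∉ T.
(9) (exactly one): delta ∈ T.

R = {alpha, charlie, delta, mike, oscar, quebec}; T = {delta, mike, oscar, quebec}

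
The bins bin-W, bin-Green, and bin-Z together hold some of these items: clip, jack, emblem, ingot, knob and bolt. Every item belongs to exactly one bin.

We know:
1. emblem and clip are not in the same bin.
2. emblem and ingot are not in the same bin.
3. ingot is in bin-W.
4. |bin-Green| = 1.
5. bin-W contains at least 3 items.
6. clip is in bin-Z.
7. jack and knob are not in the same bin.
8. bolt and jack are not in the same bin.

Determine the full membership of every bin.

bin-W = {bolt, ingot, knob}; bin-Green = {emblem}; bin-Z = {clip, jack}

From (3): ingot ∈ bin-W.
From (6): clip ∈ bin-Z.
(1): emblem ∉ bin-Z.
(2): emblem ∉ bin-W.
Only one bin left: emblem ∈ bin-Green.
(4): bin-Green already has 1, so the rest are out.
Suppose jack ∈ bin-W: no assignment then satisfies all the clues, so jack ∉ bin-W.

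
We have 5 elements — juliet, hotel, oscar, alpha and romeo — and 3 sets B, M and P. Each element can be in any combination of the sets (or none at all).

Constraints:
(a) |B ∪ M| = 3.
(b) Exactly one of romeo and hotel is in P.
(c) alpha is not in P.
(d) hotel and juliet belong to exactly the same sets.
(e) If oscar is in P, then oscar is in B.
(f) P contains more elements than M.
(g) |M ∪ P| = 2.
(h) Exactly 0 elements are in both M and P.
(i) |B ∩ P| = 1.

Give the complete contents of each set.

B = {hotel, juliet, oscar}; M = {}; P = {oscar, romeo}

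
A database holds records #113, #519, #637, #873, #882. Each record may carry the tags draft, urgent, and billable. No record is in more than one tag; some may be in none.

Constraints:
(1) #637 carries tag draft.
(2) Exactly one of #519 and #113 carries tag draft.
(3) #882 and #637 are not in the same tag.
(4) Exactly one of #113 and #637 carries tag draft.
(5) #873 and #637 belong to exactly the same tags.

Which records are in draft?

draft = {#519, #637, #873}

From (1): #637 ∈ draft.
(3): #882 ∉ draft.
(4) (exactly one): #113 ∉ draft.
(5): #873 matches #637: #873 ∈ draft.
(2) (exactly one): #519 ∈ draft.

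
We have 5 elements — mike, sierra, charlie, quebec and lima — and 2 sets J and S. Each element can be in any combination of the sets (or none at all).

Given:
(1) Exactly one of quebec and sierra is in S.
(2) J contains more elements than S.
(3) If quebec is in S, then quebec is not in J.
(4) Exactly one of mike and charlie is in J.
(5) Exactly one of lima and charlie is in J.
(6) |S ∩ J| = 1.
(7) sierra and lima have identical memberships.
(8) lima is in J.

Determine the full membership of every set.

From (8): lima ∈ J.
(5) (exactly one): charlie ∉ J.
(7): sierra matches lima: sierra ∈ J.
(4) (exactly one): mike ∈ J.
Suppose mike ∉ S: no assignment then satisfies all the clues, so mike ∈ S.

J = {lima, mike, sierra}; S = {mike, quebec}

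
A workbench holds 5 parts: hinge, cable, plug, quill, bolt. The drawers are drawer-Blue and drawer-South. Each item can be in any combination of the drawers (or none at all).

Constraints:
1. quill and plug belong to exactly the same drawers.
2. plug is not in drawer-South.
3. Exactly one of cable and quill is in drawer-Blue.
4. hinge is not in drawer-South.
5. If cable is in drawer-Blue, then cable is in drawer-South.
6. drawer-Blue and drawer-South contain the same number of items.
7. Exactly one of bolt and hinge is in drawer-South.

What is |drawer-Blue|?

2

From (2): plug ∉ drawer-South.
From (4): hinge ∉ drawer-South.
(1): quill matches plug: quill ∉ drawer-South.
(7) (exactly one): bolt ∈ drawer-South.
Suppose cable ∉ drawer-South: no assignment then satisfies all the clues, so cable ∈ drawer-South.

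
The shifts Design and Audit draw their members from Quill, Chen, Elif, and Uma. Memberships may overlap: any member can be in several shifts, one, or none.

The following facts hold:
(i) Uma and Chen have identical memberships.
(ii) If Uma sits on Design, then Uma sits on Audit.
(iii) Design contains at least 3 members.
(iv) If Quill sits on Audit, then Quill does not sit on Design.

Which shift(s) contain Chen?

Chen: Audit, Design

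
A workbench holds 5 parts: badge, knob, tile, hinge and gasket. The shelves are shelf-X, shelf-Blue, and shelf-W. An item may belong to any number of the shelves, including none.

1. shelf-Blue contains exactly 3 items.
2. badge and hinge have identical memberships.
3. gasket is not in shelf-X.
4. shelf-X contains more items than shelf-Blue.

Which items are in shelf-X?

shelf-X = {badge, hinge, knob, tile}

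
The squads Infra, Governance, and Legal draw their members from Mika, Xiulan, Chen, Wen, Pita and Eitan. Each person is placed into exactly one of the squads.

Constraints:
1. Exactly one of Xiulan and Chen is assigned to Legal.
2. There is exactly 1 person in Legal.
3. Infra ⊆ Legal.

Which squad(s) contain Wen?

Wen: Governance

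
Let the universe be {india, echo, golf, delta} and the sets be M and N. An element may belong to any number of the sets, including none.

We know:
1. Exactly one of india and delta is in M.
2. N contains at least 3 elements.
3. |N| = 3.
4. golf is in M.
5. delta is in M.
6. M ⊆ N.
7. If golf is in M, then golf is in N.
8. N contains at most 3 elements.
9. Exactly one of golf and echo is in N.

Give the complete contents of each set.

M = {delta, golf}; N = {delta, golf, india}

From (4): golf ∈ M.
From (5): delta ∈ M.
(1) (exactly one): india ∉ M.
(6) with golf ∈ M: golf ∈ N.
(6) with delta ∈ M: delta ∈ N.
(9) (exactly one): echo ∉ N.
(2): only 3 candidates remain for N, so all are in.
(6) contrapositive: echo ∉ M.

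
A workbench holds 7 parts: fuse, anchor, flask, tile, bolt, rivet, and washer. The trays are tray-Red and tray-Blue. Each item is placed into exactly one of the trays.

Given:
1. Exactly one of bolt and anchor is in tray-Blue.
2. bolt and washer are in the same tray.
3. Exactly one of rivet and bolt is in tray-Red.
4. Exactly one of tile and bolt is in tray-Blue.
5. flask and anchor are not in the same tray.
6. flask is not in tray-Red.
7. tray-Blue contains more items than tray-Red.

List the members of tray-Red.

tray-Red = {anchor, rivet, tile}

From (6): flask ∉ tray-Red.
Only one tray left: flask ∈ tray-Blue.
(5): anchor ∉ tray-Blue.
Only one tray left: anchor ∈ tray-Red.
(1) (exactly one): bolt ∈ tray-Blue.
(2): washer matches bolt: washer ∉ tray-Red.
(2): washer matches bolt: washer ∈ tray-Blue.
(3) (exactly one): rivet ∈ tray-Red.
(4) (exactly one): tile ∉ tray-Blue.
Only one tray left: tile ∈ tray-Red.
Suppose fuse ∈ tray-Red: no assignment then satisfies all the clues, so fuse ∉ tray-Red.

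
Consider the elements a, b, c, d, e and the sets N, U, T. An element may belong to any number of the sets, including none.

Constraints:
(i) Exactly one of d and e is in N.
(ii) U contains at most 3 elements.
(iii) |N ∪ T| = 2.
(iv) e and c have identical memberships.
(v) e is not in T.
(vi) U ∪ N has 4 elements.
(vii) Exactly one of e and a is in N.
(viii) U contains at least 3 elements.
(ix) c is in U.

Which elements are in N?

N = {a, d}

From (v): e ∉ T.
From (ix): c ∈ U.
(iv): e matches c: e ∈ U.
(iv): c matches e: c ∉ T.
Suppose a ∉ N: no assignment then satisfies all the clues, so a ∈ N.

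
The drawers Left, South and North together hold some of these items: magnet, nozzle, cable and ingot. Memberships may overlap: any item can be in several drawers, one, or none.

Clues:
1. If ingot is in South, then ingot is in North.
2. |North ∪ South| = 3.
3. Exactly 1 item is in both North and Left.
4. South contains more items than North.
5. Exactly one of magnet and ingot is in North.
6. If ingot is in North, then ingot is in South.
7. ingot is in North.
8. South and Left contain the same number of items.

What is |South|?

From (7): ingot ∈ North.
(5) (exactly one): magnet ∉ North.
(6): ingot ∈ South.

3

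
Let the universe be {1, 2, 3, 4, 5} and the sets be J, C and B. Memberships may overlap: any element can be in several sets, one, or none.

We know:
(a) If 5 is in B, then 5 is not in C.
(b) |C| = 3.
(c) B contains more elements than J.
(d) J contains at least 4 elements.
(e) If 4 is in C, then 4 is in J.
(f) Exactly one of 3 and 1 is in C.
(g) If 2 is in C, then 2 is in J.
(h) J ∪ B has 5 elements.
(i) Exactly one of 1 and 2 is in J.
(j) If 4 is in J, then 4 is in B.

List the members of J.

J = {2, 3, 4, 5}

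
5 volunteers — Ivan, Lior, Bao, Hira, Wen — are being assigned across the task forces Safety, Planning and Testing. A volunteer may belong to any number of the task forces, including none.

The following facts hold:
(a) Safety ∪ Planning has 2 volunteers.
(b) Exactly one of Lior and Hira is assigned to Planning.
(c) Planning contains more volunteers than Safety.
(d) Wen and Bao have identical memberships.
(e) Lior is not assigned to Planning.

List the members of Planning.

Planning = {Hira, Ivan}

From (e): Lior ∉ Planning.
(b) (exactly one): Hira ∈ Planning.
Suppose Ivan ∉ Planning: no assignment then satisfies all the clues, so Ivan ∈ Planning.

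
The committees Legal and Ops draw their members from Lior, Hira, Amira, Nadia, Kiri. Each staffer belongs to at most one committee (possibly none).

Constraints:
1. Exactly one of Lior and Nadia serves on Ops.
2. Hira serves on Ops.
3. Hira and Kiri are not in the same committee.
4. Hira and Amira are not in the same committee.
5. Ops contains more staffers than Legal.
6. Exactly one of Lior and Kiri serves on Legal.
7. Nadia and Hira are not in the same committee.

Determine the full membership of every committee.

From (2): Hira ∈ Ops.
(3): Kiri ∉ Ops.
(4): Amira ∉ Ops.
(7): Nadia ∉ Ops.
(1) (exactly one): Lior ∈ Ops.
(6) (exactly one): Kiri ∈ Legal.
Suppose Amira ∈ Legal: no assignment then satisfies all the clues, so Amira ∉ Legal.

Legal = {Kiri}; Ops = {Hira, Lior}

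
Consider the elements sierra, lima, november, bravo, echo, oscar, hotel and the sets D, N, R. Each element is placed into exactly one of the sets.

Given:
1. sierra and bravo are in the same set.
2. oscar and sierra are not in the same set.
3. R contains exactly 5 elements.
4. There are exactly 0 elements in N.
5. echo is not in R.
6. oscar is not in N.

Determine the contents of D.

D = {echo, oscar}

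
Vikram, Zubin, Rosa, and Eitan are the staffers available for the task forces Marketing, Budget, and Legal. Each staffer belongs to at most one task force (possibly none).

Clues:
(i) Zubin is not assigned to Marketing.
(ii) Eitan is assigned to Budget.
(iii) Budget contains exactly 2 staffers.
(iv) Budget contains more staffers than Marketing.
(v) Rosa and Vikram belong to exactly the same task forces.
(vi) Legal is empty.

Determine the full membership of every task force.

Marketing = {}; Budget = {Eitan, Zubin}; Legal = {}

From (i): Zubin ∉ Marketing.
From (ii): Eitan ∈ Budget.
(vi): Legal already has 0, so the rest are out.
Suppose Vikram ∈ Marketing: no assignment then satisfies all the clues, so Vikram ∉ Marketing.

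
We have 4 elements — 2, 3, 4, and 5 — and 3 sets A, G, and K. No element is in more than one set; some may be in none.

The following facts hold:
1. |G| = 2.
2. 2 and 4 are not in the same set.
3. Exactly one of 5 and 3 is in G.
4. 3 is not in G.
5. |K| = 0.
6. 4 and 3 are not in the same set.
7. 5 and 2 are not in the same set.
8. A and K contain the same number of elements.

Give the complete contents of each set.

From (4): 3 ∉ G.
(3) (exactly one): 5 ∈ G.
(5): K already has 0, so the rest are out.
(7): 2 ∉ G.
(1): only 2 candidates remain for G, so all are in.
Suppose 2 ∈ A: no assignment then satisfies all the clues, so 2 ∉ A.

A = {}; G = {4, 5}; K = {}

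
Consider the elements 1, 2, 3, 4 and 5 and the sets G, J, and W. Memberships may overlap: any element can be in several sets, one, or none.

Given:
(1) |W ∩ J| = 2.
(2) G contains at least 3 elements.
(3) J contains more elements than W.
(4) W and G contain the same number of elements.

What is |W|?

3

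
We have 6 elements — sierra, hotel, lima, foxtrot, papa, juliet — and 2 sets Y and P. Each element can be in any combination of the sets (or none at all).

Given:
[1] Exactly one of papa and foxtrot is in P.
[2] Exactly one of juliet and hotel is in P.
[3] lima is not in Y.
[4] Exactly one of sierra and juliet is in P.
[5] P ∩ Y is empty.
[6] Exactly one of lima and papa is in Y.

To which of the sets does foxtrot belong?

foxtrot: P

From (3): lima ∉ Y.
(6) (exactly one): papa ∈ Y.
(5) (disjoint): papa ∉ P.
(1) (exactly one): foxtrot ∈ P.
(5) (disjoint): foxtrot ∉ Y.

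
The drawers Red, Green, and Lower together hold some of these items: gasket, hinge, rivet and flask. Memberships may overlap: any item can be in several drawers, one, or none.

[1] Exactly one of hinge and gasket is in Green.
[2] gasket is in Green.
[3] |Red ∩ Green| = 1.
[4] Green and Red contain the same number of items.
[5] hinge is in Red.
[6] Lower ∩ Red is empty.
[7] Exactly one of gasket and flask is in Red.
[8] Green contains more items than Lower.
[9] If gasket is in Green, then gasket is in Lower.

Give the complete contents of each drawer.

From (2): gasket ∈ Green.
From (5): hinge ∈ Red.
(1) (exactly one): hinge ∉ Green.
(6) (disjoint): hinge ∉ Lower.
(9): gasket ∈ Lower.
(6) (disjoint): gasket ∉ Red.
(7) (exactly one): flask ∈ Red.
(6) (disjoint): flask ∉ Lower.
Suppose rivet ∈ Red: no assignment then satisfies all the clues, so rivet ∉ Red.

Red = {flask, hinge}; Green = {flask, gasket}; Lower = {gasket}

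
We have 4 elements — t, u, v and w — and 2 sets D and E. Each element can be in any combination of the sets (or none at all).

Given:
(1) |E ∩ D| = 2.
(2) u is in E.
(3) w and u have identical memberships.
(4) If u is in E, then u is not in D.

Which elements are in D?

D = {t, v}

From (2): u ∈ E.
(3): w matches u: w ∈ E.
(4): u ∉ D.
(3): w matches u: w ∉ D.
Suppose t ∉ D: no assignment then satisfies all the clues, so t ∈ D.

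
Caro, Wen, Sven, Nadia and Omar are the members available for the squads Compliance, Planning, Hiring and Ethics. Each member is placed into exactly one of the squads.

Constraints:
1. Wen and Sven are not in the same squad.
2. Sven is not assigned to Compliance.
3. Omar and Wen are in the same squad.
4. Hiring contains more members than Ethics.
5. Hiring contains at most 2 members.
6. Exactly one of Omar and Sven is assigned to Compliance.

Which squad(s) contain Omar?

Omar: Compliance

From (2): Sven ∉ Compliance.
(6) (exactly one): Omar ∈ Compliance.
(3): Wen matches Omar: Wen ∈ Compliance.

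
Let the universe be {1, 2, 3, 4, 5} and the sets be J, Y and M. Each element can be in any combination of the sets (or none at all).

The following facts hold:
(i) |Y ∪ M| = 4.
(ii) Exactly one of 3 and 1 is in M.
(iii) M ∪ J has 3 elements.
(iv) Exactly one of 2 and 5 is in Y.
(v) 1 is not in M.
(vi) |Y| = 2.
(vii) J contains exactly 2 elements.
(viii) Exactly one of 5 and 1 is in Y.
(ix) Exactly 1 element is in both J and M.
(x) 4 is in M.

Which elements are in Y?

From (v): 1 ∉ M.
From (x): 4 ∈ M.
(ii) (exactly one): 3 ∈ M.
Suppose 1 ∉ Y: no assignment then satisfies all the clues, so 1 ∈ Y.

Y = {1, 2}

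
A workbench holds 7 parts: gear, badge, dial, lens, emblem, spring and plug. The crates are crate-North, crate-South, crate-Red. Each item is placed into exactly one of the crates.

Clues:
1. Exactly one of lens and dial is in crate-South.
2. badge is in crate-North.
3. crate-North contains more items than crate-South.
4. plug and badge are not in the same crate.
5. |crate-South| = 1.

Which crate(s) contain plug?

plug: crate-Red

From (2): badge ∈ crate-North.
(4): plug ∉ crate-North.
Suppose plug ∈ crate-South: no assignment then satisfies all the clues, so plug ∉ crate-South.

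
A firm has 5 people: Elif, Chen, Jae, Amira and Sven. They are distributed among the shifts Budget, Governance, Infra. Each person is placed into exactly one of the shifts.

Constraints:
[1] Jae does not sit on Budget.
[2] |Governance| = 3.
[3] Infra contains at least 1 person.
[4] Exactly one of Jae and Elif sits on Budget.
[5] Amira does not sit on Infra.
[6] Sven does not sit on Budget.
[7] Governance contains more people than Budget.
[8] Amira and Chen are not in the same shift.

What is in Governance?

Governance = {Amira, Jae, Sven}

From (1): Jae ∉ Budget.
From (5): Amira ∉ Infra.
From (6): Sven ∉ Budget.
(4) (exactly one): Elif ∈ Budget.
Suppose Chen ∈ Governance: no assignment then satisfies all the clues, so Chen ∉ Governance.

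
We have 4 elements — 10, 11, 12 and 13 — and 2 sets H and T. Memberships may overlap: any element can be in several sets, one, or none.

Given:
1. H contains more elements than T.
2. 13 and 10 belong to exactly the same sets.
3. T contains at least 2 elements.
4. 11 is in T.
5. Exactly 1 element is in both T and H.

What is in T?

From (4): 11 ∈ T.
Suppose 10 ∈ T: no assignment then satisfies all the clues, so 10 ∉ T.

T = {11, 12}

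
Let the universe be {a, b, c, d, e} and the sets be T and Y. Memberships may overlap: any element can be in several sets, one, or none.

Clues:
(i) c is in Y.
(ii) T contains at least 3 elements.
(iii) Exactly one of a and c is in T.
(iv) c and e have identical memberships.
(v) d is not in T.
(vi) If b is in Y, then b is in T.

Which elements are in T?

T = {b, c, e}

From (i): c ∈ Y.
From (v): d ∉ T.
(iv): e matches c: e ∈ Y.
Suppose a ∈ T: no assignment then satisfies all the clues, so a ∉ T.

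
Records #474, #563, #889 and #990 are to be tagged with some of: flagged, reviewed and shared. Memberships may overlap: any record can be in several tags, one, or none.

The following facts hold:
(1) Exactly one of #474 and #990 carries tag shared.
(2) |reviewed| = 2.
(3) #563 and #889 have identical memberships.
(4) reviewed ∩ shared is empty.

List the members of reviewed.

reviewed = {#563, #889}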